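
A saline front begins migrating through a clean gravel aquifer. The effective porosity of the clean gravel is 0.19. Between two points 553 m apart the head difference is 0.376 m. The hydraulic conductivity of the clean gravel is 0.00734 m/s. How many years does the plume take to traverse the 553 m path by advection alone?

Convert K: 0.00734 m/s × 86400 = 634.2 m/day.
Hydraulic gradient i = Δh / L = 0.376 / 553 = 0.0006799.
Darcy flux q = K · i = 634.2 × 0.0006799 = 0.4312 m/day.
Seepage velocity v = q / n_e = 0.4312 / 0.19 = 2.269 m/day.
Travel time t = L / v = 553 / 2.269 = 243.7 days = 0.6671 years.

0.667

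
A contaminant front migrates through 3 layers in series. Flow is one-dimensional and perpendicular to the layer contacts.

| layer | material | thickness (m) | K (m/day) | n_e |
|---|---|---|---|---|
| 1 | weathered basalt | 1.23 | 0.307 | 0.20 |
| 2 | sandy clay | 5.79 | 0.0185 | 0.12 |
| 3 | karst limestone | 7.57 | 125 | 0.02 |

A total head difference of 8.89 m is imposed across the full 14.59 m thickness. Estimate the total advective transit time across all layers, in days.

With flow normal to the layers, continuity requires the same specific discharge q through every layer.
Σ(b_i/K_i) = 1.23/0.307 + 5.79/0.0185 + 7.57/125 = 317.0 d.
q = Δh / Σ(b_i/K_i) = 8.89 / 317.0 = 0.02804 m/day.
In each layer the seepage velocity is v_i = q/n_i, so the layer transit time is t_i = b_i·n_i / q:
  layer 1 (weathered basalt): t_1 = 1.23 × 0.20 / 0.02804 = 8.773 d
  layer 2 (sandy clay): t_2 = 5.79 × 0.12 / 0.02804 = 24.78 d
  layer 3 (karst limestone): t_3 = 7.57 × 0.02 / 0.02804 = 5.399 d
Total t = Σ t_i = 38.95 days.

39.0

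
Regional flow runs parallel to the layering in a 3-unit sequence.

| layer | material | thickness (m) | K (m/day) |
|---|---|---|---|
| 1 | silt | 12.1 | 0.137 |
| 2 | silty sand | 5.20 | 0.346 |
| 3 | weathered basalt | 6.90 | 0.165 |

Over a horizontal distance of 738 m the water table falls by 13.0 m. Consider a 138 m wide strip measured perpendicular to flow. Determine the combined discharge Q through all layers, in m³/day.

11.2

Flow is parallel to layering, so each bed carries its own Darcy discharge and the transmissivities add.
Σ(K_i·b_i) = 0.137×12.1 + 0.346×5.20 + 0.165×6.90 = 4.595 m²/day.
Hydraulic gradient i = Δh / L = 13.0 / 738 = 0.01762.
Q = Σ(K_i·b_i) · W · i = 4.595 × 138 × 0.01762 = 11.17 m³/day.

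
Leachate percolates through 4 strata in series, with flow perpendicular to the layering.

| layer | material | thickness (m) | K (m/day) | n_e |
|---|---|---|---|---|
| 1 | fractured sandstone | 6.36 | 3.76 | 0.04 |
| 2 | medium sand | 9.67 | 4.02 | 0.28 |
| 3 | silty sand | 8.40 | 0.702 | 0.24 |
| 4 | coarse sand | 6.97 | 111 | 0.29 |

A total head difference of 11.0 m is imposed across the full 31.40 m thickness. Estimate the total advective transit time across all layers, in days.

With flow normal to the layers, continuity requires the same specific discharge q through every layer.
Σ(b_i/K_i) = 6.36/3.76 + 9.67/4.02 + 8.40/0.702 + 6.97/111 = 16.13 d.
q = Δh / Σ(b_i/K_i) = 11.0 / 16.13 = 0.6821 m/day.
In each layer the seepage velocity is v_i = q/n_i, so the layer transit time is t_i = b_i·n_i / q:
  layer 1 (fractured sandstone): t_1 = 6.36 × 0.04 / 0.6821 = 0.3729 d
  layer 2 (medium sand): t_2 = 9.67 × 0.28 / 0.6821 = 3.969 d
  layer 3 (silty sand): t_3 = 8.40 × 0.24 / 0.6821 = 2.955 d
  layer 4 (coarse sand): t_4 = 6.97 × 0.29 / 0.6821 = 2.963 d
Total t = Σ t_i = 10.26 days.

10.3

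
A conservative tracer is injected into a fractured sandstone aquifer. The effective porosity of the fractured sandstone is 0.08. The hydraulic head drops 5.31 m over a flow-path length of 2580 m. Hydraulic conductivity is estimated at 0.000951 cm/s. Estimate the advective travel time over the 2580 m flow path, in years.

Convert K: 0.000951 cm/s × 864 = 0.8217 m/day.
Hydraulic gradient i = Δh / L = 5.31 / 2580 = 0.002058.
Darcy flux q = K · i = 0.8217 × 0.002058 = 0.001691 m/day.
Seepage velocity v = q / n_e = 0.001691 / 0.08 = 0.02114 m/day.
Travel time t = L / v = 2580 / 0.02114 = 1.221e+05 days = 334.2 years.

334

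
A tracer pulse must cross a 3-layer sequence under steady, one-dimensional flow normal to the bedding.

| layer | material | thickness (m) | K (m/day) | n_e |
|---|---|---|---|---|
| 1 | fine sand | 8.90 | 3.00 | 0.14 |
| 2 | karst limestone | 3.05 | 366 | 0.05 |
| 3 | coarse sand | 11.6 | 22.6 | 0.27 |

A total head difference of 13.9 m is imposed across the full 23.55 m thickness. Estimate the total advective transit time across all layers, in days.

1.14

With flow normal to the layers, continuity requires the same specific discharge q through every layer.
Σ(b_i/K_i) = 8.90/3.00 + 3.05/366 + 11.6/22.6 = 3.488 d.
q = Δh / Σ(b_i/K_i) = 13.9 / 3.488 = 3.985 m/day.
In each layer the seepage velocity is v_i = q/n_i, so the layer transit time is t_i = b_i·n_i / q:
  layer 1 (fine sand): t_1 = 8.90 × 0.14 / 3.985 = 0.3127 d
  layer 2 (karst limestone): t_2 = 3.05 × 0.05 / 3.985 = 0.03827 d
  layer 3 (coarse sand): t_3 = 11.6 × 0.27 / 3.985 = 0.7860 d
Total t = Σ t_i = 1.137 days.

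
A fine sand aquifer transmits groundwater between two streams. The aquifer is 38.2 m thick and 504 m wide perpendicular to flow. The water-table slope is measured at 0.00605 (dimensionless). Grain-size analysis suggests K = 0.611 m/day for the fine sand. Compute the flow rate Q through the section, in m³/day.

71.2

Cross-sectional area A = 504 × 38.2 = 19253 m².
Hydraulic gradient i = 0.00605.
Darcy's law: Q = K · A · i = 0.6110 × 19253 × 0.006050 = 71.17 m³/day.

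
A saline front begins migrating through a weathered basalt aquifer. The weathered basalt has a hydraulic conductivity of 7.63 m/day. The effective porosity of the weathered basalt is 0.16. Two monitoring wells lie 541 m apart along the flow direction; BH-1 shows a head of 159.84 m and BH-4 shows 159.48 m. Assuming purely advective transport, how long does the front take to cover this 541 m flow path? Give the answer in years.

46.7

Hydraulic gradient i = (159.84 − 159.48) / 541 = 0.36 / 541 = 0.0006654.
Darcy flux q = K · i = 7.630 × 0.0006654 = 0.005077 m/day.
Seepage velocity v = q / n_e = 0.005077 / 0.16 = 0.03173 m/day.
Travel time t = L / v = 541 / 0.03173 = 17049 days = 46.68 years.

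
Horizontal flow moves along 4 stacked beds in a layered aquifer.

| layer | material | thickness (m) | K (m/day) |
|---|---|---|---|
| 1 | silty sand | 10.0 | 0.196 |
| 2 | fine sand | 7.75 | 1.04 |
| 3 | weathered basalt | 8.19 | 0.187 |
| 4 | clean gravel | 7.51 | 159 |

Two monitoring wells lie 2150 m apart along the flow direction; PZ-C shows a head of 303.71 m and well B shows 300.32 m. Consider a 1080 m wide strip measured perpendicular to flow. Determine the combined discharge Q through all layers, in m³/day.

2050

Flow is parallel to layering, so each bed carries its own Darcy discharge and the transmissivities add.
Σ(K_i·b_i) = 0.196×10.0 + 1.04×7.75 + 0.187×8.19 + 159×7.51 = 1206 m²/day.
Hydraulic gradient i = (303.71 − 300.32) / 2150 = 3.39 / 2150 = 0.001577.
Q = Σ(K_i·b_i) · W · i = 1206 × 1080 × 0.001577 = 2053 m³/day.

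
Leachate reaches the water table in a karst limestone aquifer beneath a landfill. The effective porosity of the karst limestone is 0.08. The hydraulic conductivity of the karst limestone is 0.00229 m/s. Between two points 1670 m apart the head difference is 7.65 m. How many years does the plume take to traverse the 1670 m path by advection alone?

Convert K: 0.00229 m/s × 86400 = 197.9 m/day.
Hydraulic gradient i = Δh / L = 7.65 / 1670 = 0.004581.
Darcy flux q = K · i = 197.9 × 0.004581 = 0.9063 m/day.
Seepage velocity v = q / n_e = 0.9063 / 0.08 = 11.33 m/day.
Travel time t = L / v = 1670 / 11.33 = 147.4 days = 0.4036 years.

0.404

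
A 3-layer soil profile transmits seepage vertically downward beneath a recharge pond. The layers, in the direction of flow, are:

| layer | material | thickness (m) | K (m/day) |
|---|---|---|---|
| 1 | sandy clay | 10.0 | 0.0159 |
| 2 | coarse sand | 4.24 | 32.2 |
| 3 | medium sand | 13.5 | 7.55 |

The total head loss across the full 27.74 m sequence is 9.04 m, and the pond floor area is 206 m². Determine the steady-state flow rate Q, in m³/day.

2.95

Flow is perpendicular to layering, so the layers act in series and the equivalent K is the thickness-weighted harmonic mean.
Total thickness L = 10.0 + 4.24 + 13.5 = 27.74 m.
Σ(b_i/K_i) = 10.0/0.0159 + 4.24/32.2 + 13.5/7.55 = 630.9 d.
K_eq = L / Σ(b_i/K_i) = 27.74 / 630.9 = 0.04397 m/day.
Q = K_eq · A · (Δh/L) = 0.04397 × 206 × (9.04/27.74) = 2.952 m³/day.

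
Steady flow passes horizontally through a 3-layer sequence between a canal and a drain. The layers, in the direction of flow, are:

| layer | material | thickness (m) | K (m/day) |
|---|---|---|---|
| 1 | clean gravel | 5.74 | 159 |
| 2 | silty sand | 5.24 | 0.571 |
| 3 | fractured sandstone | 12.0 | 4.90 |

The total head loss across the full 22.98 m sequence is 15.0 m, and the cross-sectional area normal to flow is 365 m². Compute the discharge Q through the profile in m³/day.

469

Flow is perpendicular to layering, so the layers act in series and the equivalent K is the thickness-weighted harmonic mean.
Total thickness L = 5.74 + 5.24 + 12.0 = 22.98 m.
Σ(b_i/K_i) = 5.74/159 + 5.24/0.571 + 12.0/4.90 = 11.66 d.
K_eq = L / Σ(b_i/K_i) = 22.98 / 11.66 = 1.971 m/day.
Q = K_eq · A · (Δh/L) = 1.971 × 365 × (15.0/22.98) = 469.5 m³/day.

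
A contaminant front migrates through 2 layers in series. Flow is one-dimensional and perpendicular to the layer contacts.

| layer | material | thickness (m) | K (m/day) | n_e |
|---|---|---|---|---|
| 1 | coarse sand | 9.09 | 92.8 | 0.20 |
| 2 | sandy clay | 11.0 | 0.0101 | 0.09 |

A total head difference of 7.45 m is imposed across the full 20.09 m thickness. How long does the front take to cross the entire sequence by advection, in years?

With flow normal to the layers, continuity requires the same specific discharge q through every layer.
Σ(b_i/K_i) = 9.09/92.8 + 11.0/0.0101 = 1089 d.
q = Δh / Σ(b_i/K_i) = 7.45 / 1089 = 0.006840 m/day.
In each layer the seepage velocity is v_i = q/n_i, so the layer transit time is t_i = b_i·n_i / q:
  layer 1 (coarse sand): t_1 = 9.09 × 0.20 / 0.006840 = 265.8 d
  layer 2 (sandy clay): t_2 = 11.0 × 0.09 / 0.006840 = 144.7 d
Total t = Σ t_i = 410.5 days = 1.124 years.

1.12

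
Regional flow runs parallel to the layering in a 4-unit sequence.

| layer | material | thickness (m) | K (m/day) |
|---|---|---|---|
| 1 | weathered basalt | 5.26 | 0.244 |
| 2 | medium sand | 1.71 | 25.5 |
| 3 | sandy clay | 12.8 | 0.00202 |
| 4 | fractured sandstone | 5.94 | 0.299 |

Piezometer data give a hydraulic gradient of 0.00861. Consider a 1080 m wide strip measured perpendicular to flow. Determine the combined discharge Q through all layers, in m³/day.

434

Flow is parallel to layering, so each bed carries its own Darcy discharge and the transmissivities add.
Σ(K_i·b_i) = 0.244×5.26 + 25.5×1.71 + 0.00202×12.8 + 0.299×5.94 = 46.69 m²/day.
Hydraulic gradient i = 0.00861.
Q = Σ(K_i·b_i) · W · i = 46.69 × 1080 × 0.008610 = 434.2 m³/day.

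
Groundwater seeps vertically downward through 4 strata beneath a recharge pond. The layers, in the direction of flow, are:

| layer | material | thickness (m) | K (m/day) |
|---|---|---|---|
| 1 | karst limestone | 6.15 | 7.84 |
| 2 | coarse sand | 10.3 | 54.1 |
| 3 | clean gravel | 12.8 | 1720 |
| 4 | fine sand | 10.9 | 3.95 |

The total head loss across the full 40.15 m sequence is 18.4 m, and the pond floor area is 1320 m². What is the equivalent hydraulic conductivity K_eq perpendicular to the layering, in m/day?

10.7

Flow is perpendicular to layering, so the layers act in series and the equivalent K is the thickness-weighted harmonic mean.
Total thickness L = 6.15 + 10.3 + 12.8 + 10.9 = 40.15 m.
Σ(b_i/K_i) = 6.15/7.84 + 10.3/54.1 + 12.8/1720 + 10.9/3.95 = 3.742 d.
K_eq = L / Σ(b_i/K_i) = 40.15 / 3.742 = 10.73 m/day.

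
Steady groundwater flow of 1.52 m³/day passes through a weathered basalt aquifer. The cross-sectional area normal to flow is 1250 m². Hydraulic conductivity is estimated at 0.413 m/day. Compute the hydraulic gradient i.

From Q = K·A·i, i = Q / (K·A) = 1.52 / (0.4130 × 1250) = 0.002944.

0.00294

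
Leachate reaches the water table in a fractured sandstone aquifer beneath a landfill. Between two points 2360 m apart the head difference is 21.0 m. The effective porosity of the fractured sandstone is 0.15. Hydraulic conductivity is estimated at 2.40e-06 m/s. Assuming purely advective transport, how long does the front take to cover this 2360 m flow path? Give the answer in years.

Convert K: 2.40e-06 m/s × 86400 = 0.2074 m/day.
Hydraulic gradient i = Δh / L = 21.0 / 2360 = 0.008898.
Darcy flux q = K · i = 0.2074 × 0.008898 = 0.001845 m/day.
Seepage velocity v = q / n_e = 0.001845 / 0.15 = 0.01230 m/day.
Travel time t = L / v = 2360 / 0.01230 = 1.919e+05 days = 525.3 years.

525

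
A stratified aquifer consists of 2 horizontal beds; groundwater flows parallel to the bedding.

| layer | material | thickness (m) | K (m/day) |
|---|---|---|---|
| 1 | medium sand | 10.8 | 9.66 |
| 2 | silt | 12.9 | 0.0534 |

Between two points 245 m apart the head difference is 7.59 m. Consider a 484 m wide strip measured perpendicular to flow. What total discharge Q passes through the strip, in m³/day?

1570

Flow is parallel to layering, so each bed carries its own Darcy discharge and the transmissivities add.
Σ(K_i·b_i) = 9.66×10.8 + 0.0534×12.9 = 105.0 m²/day.
Hydraulic gradient i = Δh / L = 7.59 / 245 = 0.03098.
Q = Σ(K_i·b_i) · W · i = 105.0 × 484 × 0.03098 = 1575 m³/day.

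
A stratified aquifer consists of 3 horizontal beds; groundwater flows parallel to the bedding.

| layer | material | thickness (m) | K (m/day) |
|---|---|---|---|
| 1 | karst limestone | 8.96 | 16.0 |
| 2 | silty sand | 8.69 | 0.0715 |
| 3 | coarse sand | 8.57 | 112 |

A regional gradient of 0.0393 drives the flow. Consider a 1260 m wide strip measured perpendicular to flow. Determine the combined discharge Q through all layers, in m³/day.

Flow is parallel to layering, so each bed carries its own Darcy discharge and the transmissivities add.
Σ(K_i·b_i) = 16.0×8.96 + 0.0715×8.69 + 112×8.57 = 1104 m²/day.
Hydraulic gradient i = 0.0393.
Q = Σ(K_i·b_i) · W · i = 1104 × 1260 × 0.03930 = 54659 m³/day.

54700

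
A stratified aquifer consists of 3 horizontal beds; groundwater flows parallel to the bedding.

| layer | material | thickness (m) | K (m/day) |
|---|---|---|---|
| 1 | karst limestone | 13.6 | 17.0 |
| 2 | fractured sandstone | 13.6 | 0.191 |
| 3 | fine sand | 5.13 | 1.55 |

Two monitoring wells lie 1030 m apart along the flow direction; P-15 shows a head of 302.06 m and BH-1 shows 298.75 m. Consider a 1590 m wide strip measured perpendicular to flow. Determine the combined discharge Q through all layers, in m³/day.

1240

Flow is parallel to layering, so each bed carries its own Darcy discharge and the transmissivities add.
Σ(K_i·b_i) = 17.0×13.6 + 0.191×13.6 + 1.55×5.13 = 241.7 m²/day.
Hydraulic gradient i = (302.06 − 298.75) / 1030 = 3.31 / 1030 = 0.003214.
Q = Σ(K_i·b_i) · W · i = 241.7 × 1590 × 0.003214 = 1235 m³/day.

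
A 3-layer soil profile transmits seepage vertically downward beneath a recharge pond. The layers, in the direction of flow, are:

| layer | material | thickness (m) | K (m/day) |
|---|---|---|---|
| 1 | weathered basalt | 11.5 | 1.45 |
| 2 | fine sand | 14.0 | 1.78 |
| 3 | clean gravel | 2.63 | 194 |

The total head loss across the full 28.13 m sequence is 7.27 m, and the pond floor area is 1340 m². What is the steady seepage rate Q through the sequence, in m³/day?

616

Flow is perpendicular to layering, so the layers act in series and the equivalent K is the thickness-weighted harmonic mean.
Total thickness L = 11.5 + 14.0 + 2.63 = 28.13 m.
Σ(b_i/K_i) = 11.5/1.45 + 14.0/1.78 + 2.63/194 = 15.81 d.
K_eq = L / Σ(b_i/K_i) = 28.13 / 15.81 = 1.779 m/day.
Q = K_eq · A · (Δh/L) = 1.779 × 1340 × (7.27/28.13) = 616.2 m³/day.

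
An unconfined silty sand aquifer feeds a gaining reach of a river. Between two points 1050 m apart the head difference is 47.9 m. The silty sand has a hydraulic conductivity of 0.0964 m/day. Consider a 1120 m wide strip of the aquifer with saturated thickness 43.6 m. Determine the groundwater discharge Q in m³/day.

215

Cross-sectional area A = 1120 × 43.6 = 48832 m².
Hydraulic gradient i = Δh / L = 47.9 / 1050 = 0.04562.
Darcy's law: Q = K · A · i = 0.09640 × 48832 × 0.04562 = 214.7 m³/day.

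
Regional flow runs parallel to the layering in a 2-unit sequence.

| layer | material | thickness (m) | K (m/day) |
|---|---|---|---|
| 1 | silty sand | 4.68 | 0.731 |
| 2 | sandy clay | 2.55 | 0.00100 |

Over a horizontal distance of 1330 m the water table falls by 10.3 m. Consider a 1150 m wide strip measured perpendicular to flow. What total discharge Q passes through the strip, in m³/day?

Flow is parallel to layering, so each bed carries its own Darcy discharge and the transmissivities add.
Σ(K_i·b_i) = 0.731×4.68 + 0.00100×2.55 = 3.424 m²/day.
Hydraulic gradient i = Δh / L = 10.3 / 1330 = 0.007744.
Q = Σ(K_i·b_i) · W · i = 3.424 × 1150 × 0.007744 = 30.49 m³/day.

30.5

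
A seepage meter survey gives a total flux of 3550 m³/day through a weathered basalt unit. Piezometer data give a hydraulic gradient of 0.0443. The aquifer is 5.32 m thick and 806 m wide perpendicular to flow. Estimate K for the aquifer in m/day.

18.7

Cross-sectional area A = 806 × 5.32 = 4288 m².
Hydraulic gradient i = 0.0443.
From Q = K·A·i, K = Q / (A·i) = 3550 / (4288 × 0.04430) = 18.69 m/day.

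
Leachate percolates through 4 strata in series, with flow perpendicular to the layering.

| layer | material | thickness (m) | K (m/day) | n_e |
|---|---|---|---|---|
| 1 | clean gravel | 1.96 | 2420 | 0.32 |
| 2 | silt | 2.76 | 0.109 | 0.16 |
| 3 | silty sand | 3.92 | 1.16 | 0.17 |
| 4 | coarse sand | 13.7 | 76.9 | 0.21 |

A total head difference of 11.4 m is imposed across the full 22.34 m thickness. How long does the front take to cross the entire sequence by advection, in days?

With flow normal to the layers, continuity requires the same specific discharge q through every layer.
Σ(b_i/K_i) = 1.96/2420 + 2.76/0.109 + 3.92/1.16 + 13.7/76.9 = 28.88 d.
q = Δh / Σ(b_i/K_i) = 11.4 / 28.88 = 0.3947 m/day.
In each layer the seepage velocity is v_i = q/n_i, so the layer transit time is t_i = b_i·n_i / q:
  layer 1 (clean gravel): t_1 = 1.96 × 0.32 / 0.3947 = 1.589 d
  layer 2 (silt): t_2 = 2.76 × 0.16 / 0.3947 = 1.119 d
  layer 3 (silty sand): t_3 = 3.92 × 0.17 / 0.3947 = 1.688 d
  layer 4 (coarse sand): t_4 = 13.7 × 0.21 / 0.3947 = 7.288 d
Total t = Σ t_i = 11.68 days.

11.7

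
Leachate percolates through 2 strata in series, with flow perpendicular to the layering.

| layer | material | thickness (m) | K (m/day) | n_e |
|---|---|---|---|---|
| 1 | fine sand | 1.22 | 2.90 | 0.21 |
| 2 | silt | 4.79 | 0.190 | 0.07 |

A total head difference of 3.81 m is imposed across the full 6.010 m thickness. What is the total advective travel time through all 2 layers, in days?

With flow normal to the layers, continuity requires the same specific discharge q through every layer.
Σ(b_i/K_i) = 1.22/2.90 + 4.79/0.190 = 25.63 d.
q = Δh / Σ(b_i/K_i) = 3.81 / 25.63 = 0.1486 m/day.
In each layer the seepage velocity is v_i = q/n_i, so the layer transit time is t_i = b_i·n_i / q:
  layer 1 (fine sand): t_1 = 1.22 × 0.21 / 0.1486 = 1.724 d
  layer 2 (silt): t_2 = 4.79 × 0.07 / 0.1486 = 2.256 d
Total t = Σ t_i = 3.979 days.

3.98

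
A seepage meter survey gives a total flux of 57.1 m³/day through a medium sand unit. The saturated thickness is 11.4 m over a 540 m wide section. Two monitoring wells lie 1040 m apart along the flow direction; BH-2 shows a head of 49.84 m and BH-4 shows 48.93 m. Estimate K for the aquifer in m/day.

Cross-sectional area A = 540 × 11.4 = 6156 m².
Hydraulic gradient i = (49.84 − 48.93) / 1040 = 0.91 / 1040 = 0.0008750.
From Q = K·A·i, K = Q / (A·i) = 57.1 / (6156 × 0.0008750) = 10.60 m/day.

10.6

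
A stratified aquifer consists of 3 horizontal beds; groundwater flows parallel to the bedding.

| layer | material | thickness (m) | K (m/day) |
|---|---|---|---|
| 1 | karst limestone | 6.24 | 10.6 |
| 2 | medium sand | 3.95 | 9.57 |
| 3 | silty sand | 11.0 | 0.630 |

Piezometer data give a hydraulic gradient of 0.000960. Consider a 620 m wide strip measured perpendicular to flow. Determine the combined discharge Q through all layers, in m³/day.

66.0

Flow is parallel to layering, so each bed carries its own Darcy discharge and the transmissivities add.
Σ(K_i·b_i) = 10.6×6.24 + 9.57×3.95 + 0.630×11.0 = 110.9 m²/day.
Hydraulic gradient i = 0.000960.
Q = Σ(K_i·b_i) · W · i = 110.9 × 620 × 0.0009600 = 65.99 m³/day.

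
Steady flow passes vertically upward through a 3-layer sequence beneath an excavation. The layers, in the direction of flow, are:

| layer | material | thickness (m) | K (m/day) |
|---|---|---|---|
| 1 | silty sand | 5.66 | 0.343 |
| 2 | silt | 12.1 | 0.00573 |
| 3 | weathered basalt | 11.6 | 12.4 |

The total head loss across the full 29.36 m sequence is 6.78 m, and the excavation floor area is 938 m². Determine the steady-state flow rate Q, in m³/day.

Flow is perpendicular to layering, so the layers act in series and the equivalent K is the thickness-weighted harmonic mean.
Total thickness L = 5.66 + 12.1 + 11.6 = 29.36 m.
Σ(b_i/K_i) = 5.66/0.343 + 12.1/0.00573 + 11.6/12.4 = 2129 d.
K_eq = L / Σ(b_i/K_i) = 29.36 / 2129 = 0.01379 m/day.
Q = K_eq · A · (Δh/L) = 0.01379 × 938 × (6.78/29.36) = 2.987 m³/day.

2.99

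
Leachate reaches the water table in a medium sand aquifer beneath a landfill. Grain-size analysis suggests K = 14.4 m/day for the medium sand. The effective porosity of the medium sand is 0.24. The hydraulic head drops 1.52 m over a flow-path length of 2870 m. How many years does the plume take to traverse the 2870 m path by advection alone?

Hydraulic gradient i = Δh / L = 1.52 / 2870 = 0.0005296.
Darcy flux q = K · i = 14.40 × 0.0005296 = 0.007626 m/day.
Seepage velocity v = q / n_e = 0.007626 / 0.24 = 0.03178 m/day.
Travel time t = L / v = 2870 / 0.03178 = 90317 days = 247.3 years.

247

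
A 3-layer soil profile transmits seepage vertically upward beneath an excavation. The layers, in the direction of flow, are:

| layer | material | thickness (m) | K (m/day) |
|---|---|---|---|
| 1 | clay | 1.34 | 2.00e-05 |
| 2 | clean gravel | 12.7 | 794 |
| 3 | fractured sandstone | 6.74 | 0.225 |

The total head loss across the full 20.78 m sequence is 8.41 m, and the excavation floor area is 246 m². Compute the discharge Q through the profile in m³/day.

Flow is perpendicular to layering, so the layers act in series and the equivalent K is the thickness-weighted harmonic mean.
Total thickness L = 1.34 + 12.7 + 6.74 = 20.78 m.
Σ(b_i/K_i) = 1.34/2.00e-05 + 12.7/794 + 6.74/0.225 = 67030 d.
K_eq = L / Σ(b_i/K_i) = 20.78 / 67030 = 0.0003100 m/day.
Q = K_eq · A · (Δh/L) = 0.0003100 × 246 × (8.41/20.78) = 0.03086 m³/day.

0.0309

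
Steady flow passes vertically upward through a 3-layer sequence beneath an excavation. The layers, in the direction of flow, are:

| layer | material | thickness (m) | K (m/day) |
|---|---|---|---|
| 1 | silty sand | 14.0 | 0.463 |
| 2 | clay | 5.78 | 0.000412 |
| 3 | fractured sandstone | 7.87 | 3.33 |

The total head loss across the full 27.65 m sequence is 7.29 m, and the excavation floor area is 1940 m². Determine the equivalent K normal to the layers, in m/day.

Flow is perpendicular to layering, so the layers act in series and the equivalent K is the thickness-weighted harmonic mean.
Total thickness L = 14.0 + 5.78 + 7.87 = 27.65 m.
Σ(b_i/K_i) = 14.0/0.463 + 5.78/0.000412 + 7.87/3.33 = 14062 d.
K_eq = L / Σ(b_i/K_i) = 27.65 / 14062 = 0.001966 m/day.

0.00197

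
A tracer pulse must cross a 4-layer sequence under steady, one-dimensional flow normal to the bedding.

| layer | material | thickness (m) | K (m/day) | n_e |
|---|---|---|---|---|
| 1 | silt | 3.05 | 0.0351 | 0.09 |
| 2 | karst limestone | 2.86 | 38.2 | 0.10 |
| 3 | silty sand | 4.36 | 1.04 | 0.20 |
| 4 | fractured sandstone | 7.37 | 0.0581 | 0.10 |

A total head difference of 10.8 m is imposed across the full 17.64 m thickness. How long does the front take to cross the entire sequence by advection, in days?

With flow normal to the layers, continuity requires the same specific discharge q through every layer.
Σ(b_i/K_i) = 3.05/0.0351 + 2.86/38.2 + 4.36/1.04 + 7.37/0.0581 = 218.0 d.
q = Δh / Σ(b_i/K_i) = 10.8 / 218.0 = 0.04954 m/day.
In each layer the seepage velocity is v_i = q/n_i, so the layer transit time is t_i = b_i·n_i / q:
  layer 1 (silt): t_1 = 3.05 × 0.09 / 0.04954 = 5.541 d
  layer 2 (karst limestone): t_2 = 2.86 × 0.10 / 0.04954 = 5.773 d
  layer 3 (silty sand): t_3 = 4.36 × 0.20 / 0.04954 = 17.60 d
  layer 4 (fractured sandstone): t_4 = 7.37 × 0.10 / 0.04954 = 14.88 d
Total t = Σ t_i = 43.79 days.

43.8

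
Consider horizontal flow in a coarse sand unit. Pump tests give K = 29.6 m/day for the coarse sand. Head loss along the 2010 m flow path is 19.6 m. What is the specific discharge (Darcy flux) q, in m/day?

0.289

Hydraulic gradient i = Δh / L = 19.6 / 2010 = 0.009751.
Specific discharge q = K · i = 29.60 × 0.009751 = 0.2886 m/day.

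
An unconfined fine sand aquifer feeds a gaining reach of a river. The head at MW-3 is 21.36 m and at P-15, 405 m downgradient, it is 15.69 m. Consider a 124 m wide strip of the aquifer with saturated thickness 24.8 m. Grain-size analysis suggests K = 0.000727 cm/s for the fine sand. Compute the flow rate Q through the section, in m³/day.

Convert K: 0.000727 cm/s × 864 = 0.6281 m/day.
Cross-sectional area A = 124 × 24.8 = 3075 m².
Hydraulic gradient i = (21.36 − 15.69) / 405 = 5.67 / 405 = 0.01400.
Darcy's law: Q = K · A · i = 0.6281 × 3075 × 0.01400 = 27.04 m³/day.

27.0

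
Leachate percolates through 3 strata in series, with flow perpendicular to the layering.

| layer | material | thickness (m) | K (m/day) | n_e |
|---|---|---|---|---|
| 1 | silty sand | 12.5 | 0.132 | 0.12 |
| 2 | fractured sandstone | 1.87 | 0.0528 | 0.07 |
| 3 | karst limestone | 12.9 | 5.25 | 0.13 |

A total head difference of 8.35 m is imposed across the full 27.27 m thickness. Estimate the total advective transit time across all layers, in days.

52.5

With flow normal to the layers, continuity requires the same specific discharge q through every layer.
Σ(b_i/K_i) = 12.5/0.132 + 1.87/0.0528 + 12.9/5.25 = 132.6 d.
q = Δh / Σ(b_i/K_i) = 8.35 / 132.6 = 0.06299 m/day.
In each layer the seepage velocity is v_i = q/n_i, so the layer transit time is t_i = b_i·n_i / q:
  layer 1 (silty sand): t_1 = 12.5 × 0.12 / 0.06299 = 23.82 d
  layer 2 (fractured sandstone): t_2 = 1.87 × 0.07 / 0.06299 = 2.078 d
  layer 3 (karst limestone): t_3 = 12.9 × 0.13 / 0.06299 = 26.63 d
Total t = Σ t_i = 52.52 days.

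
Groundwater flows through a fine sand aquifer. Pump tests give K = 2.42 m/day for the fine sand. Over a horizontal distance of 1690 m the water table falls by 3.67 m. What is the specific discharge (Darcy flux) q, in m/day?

Hydraulic gradient i = Δh / L = 3.67 / 1690 = 0.002172.
Specific discharge q = K · i = 2.420 × 0.002172 = 0.005255 m/day.

0.00526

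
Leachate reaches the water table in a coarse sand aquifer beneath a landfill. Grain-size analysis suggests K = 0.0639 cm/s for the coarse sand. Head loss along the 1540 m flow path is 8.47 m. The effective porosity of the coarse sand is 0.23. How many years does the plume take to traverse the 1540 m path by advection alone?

Convert K: 0.0639 cm/s × 864 = 55.21 m/day.
Hydraulic gradient i = Δh / L = 8.47 / 1540 = 0.005500.
Darcy flux q = K · i = 55.21 × 0.005500 = 0.3037 m/day.
Seepage velocity v = q / n_e = 0.3037 / 0.23 = 1.320 m/day.
Travel time t = L / v = 1540 / 1.320 = 1166 days = 3.194 years.

3.19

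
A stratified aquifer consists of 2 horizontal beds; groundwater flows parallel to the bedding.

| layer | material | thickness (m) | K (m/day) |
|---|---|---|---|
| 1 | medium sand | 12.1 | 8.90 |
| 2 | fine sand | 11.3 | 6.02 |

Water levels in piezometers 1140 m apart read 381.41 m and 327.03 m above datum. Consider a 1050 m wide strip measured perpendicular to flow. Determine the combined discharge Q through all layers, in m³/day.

Flow is parallel to layering, so each bed carries its own Darcy discharge and the transmissivities add.
Σ(K_i·b_i) = 8.90×12.1 + 6.02×11.3 = 175.7 m²/day.
Hydraulic gradient i = (381.41 − 327.03) / 1140 = 54.38 / 1140 = 0.04770.
Q = Σ(K_i·b_i) · W · i = 175.7 × 1050 × 0.04770 = 8801 m³/day.

8800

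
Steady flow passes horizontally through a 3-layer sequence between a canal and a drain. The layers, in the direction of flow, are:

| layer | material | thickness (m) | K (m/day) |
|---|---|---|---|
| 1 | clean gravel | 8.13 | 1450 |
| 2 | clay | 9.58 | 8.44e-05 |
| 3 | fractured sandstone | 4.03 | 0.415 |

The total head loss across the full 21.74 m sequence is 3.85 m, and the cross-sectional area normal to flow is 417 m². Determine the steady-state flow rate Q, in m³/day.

Flow is perpendicular to layering, so the layers act in series and the equivalent K is the thickness-weighted harmonic mean.
Total thickness L = 8.13 + 9.58 + 4.03 = 21.74 m.
Σ(b_i/K_i) = 8.13/1450 + 9.58/8.44e-05 + 4.03/0.415 = 1.135e+05 d.
K_eq = L / Σ(b_i/K_i) = 21.74 / 1.135e+05 = 0.0001915 m/day.
Q = K_eq · A · (Δh/L) = 0.0001915 × 417 × (3.85/21.74) = 0.01414 m³/day.

0.0141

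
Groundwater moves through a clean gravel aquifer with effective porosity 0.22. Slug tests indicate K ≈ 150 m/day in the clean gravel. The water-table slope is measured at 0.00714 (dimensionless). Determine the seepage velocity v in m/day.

4.87

Hydraulic gradient i = 0.00714.
Darcy flux q = K · i = 150.0 × 0.007140 = 1.071 m/day.
Seepage velocity v = q / n_e = 1.071 / 0.22 = 4.868 m/day.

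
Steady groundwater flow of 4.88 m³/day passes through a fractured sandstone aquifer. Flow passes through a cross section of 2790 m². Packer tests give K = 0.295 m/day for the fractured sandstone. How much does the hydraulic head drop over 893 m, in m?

5.29

From Q = K·A·i, i = Q / (K·A) = 4.88 / (0.2950 × 2790) = 0.005929.
Head loss Δh = i · L = 0.005929 × 893 = 5.295 m.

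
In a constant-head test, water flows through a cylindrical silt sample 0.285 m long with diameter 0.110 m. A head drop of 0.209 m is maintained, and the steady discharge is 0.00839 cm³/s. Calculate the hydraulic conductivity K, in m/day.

0.104

Cross-sectional area A = π·(d/2)² = π × (0.110/2)² = 0.009503 m².
Convert discharge: 0.00839 cm³/s = 8.390e-09 m³/s.
Darcy's law rearranged: K = Q·L / (A·Δh) = 8.390e-09 × 0.285 / (0.009503 × 0.209) = 1.204e-06 m/s = 0.1040 m/day.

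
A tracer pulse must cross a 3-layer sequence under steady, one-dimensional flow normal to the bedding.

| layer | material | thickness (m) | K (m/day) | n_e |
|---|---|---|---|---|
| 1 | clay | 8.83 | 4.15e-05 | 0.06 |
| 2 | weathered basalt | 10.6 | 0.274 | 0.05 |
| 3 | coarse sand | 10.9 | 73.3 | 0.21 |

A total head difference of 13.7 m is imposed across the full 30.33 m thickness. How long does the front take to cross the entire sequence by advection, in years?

142

With flow normal to the layers, continuity requires the same specific discharge q through every layer.
Σ(b_i/K_i) = 8.83/4.15e-05 + 10.6/0.274 + 10.9/73.3 = 2.128e+05 d.
q = Δh / Σ(b_i/K_i) = 13.7 / 2.128e+05 = 6.438e-05 m/day.
In each layer the seepage velocity is v_i = q/n_i, so the layer transit time is t_i = b_i·n_i / q:
  layer 1 (clay): t_1 = 8.83 × 0.06 / 6.438e-05 = 8230 d
  layer 2 (weathered basalt): t_2 = 10.6 × 0.05 / 6.438e-05 = 8233 d
  layer 3 (coarse sand): t_3 = 10.9 × 0.21 / 6.438e-05 = 35556 d
Total t = Σ t_i = 52019 days = 142.4 years.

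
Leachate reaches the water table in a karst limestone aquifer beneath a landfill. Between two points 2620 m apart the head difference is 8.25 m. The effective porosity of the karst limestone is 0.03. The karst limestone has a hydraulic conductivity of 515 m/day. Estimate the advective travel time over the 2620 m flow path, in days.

48.5

Hydraulic gradient i = Δh / L = 8.25 / 2620 = 0.003149.
Darcy flux q = K · i = 515.0 × 0.003149 = 1.622 m/day.
Seepage velocity v = q / n_e = 1.622 / 0.03 = 54.06 m/day.
Travel time t = L / v = 2620 / 54.06 = 48.47 days.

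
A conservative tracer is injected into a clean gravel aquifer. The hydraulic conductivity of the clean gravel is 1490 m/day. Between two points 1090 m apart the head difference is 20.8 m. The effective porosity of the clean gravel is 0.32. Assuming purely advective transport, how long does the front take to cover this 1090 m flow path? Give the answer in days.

Hydraulic gradient i = Δh / L = 20.8 / 1090 = 0.01908.
Darcy flux q = K · i = 1490 × 0.01908 = 28.43 m/day.
Seepage velocity v = q / n_e = 28.43 / 0.32 = 88.85 m/day.
Travel time t = L / v = 1090 / 88.85 = 12.27 days.

12.3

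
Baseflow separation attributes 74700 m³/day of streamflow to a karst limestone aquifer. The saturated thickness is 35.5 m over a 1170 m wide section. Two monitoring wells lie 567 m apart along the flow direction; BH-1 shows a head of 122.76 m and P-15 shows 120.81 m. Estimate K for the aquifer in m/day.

523

Cross-sectional area A = 1170 × 35.5 = 41535 m².
Hydraulic gradient i = (122.76 − 120.81) / 567 = 1.95 / 567 = 0.003439.
From Q = K·A·i, K = Q / (A·i) = 74700 / (41535 × 0.003439) = 522.9 m/day.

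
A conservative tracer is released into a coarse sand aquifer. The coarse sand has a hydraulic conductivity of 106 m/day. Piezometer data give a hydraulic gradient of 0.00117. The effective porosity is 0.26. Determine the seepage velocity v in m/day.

Hydraulic gradient i = 0.00117.
Darcy flux q = K · i = 106.0 × 0.001170 = 0.1240 m/day.
Seepage velocity v = q / n_e = 0.1240 / 0.26 = 0.4770 m/day.

0.477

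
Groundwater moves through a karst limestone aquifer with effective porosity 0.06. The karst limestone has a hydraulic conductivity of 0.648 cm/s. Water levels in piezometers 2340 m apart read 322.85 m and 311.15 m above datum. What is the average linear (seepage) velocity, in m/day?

46.7

Convert K: 0.648 cm/s × 864 = 559.9 m/day.
Hydraulic gradient i = (322.85 − 311.15) / 2340 = 11.7 / 2340 = 0.005000.
Darcy flux q = K · i = 559.9 × 0.005000 = 2.799 m/day.
Seepage velocity v = q / n_e = 2.799 / 0.06 = 46.66 m/day.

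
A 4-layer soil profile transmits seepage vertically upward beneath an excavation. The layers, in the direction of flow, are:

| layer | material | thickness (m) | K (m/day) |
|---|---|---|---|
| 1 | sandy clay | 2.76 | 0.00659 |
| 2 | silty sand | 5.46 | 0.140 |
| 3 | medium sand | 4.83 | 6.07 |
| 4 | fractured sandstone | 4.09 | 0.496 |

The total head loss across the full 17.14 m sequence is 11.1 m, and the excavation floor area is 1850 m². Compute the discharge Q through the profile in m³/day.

Flow is perpendicular to layering, so the layers act in series and the equivalent K is the thickness-weighted harmonic mean.
Total thickness L = 2.76 + 5.46 + 4.83 + 4.09 = 17.14 m.
Σ(b_i/K_i) = 2.76/0.00659 + 5.46/0.140 + 4.83/6.07 + 4.09/0.496 = 466.9 d.
K_eq = L / Σ(b_i/K_i) = 17.14 / 466.9 = 0.03671 m/day.
Q = K_eq · A · (Δh/L) = 0.03671 × 1850 × (11.1/17.14) = 43.99 m³/day.

44.0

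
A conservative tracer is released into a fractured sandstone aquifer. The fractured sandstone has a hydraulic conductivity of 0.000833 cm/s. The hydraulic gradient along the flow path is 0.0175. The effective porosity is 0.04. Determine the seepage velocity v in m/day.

Convert K: 0.000833 cm/s × 864 = 0.7197 m/day.
Hydraulic gradient i = 0.0175.
Darcy flux q = K · i = 0.7197 × 0.01750 = 0.01259 m/day.
Seepage velocity v = q / n_e = 0.01259 / 0.04 = 0.3149 m/day.

0.315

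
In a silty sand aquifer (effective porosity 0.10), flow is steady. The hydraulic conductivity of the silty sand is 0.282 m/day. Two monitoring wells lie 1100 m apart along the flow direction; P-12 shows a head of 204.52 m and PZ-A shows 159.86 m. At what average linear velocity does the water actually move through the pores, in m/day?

0.114

Hydraulic gradient i = (204.52 − 159.86) / 1100 = 44.66 / 1100 = 0.04060.
Darcy flux q = K · i = 0.2820 × 0.04060 = 0.01145 m/day.
Seepage velocity v = q / n_e = 0.01145 / 0.10 = 0.1145 m/day.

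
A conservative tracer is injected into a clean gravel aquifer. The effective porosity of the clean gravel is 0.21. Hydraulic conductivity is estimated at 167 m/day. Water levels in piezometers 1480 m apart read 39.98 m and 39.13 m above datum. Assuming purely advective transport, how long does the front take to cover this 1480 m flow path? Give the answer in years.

Hydraulic gradient i = (39.98 − 39.13) / 1480 = 0.85 / 1480 = 0.0005743.
Darcy flux q = K · i = 167.0 × 0.0005743 = 0.09591 m/day.
Seepage velocity v = q / n_e = 0.09591 / 0.21 = 0.4567 m/day.
Travel time t = L / v = 1480 / 0.4567 = 3240 days = 8.872 years.

8.87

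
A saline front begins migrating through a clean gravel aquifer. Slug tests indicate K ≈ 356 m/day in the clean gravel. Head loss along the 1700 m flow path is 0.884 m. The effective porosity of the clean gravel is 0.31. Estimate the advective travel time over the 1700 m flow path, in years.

7.79

Hydraulic gradient i = Δh / L = 0.884 / 1700 = 0.0005200.
Darcy flux q = K · i = 356.0 × 0.0005200 = 0.1851 m/day.
Seepage velocity v = q / n_e = 0.1851 / 0.31 = 0.5972 m/day.
Travel time t = L / v = 1700 / 0.5972 = 2847 days = 7.794 years.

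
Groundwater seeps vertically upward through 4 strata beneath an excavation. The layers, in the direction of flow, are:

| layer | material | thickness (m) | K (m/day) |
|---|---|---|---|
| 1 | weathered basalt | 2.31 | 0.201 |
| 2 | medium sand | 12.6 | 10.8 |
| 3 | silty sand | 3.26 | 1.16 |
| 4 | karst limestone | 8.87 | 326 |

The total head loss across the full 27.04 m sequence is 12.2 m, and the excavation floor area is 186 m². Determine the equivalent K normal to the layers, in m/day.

1.74

Flow is perpendicular to layering, so the layers act in series and the equivalent K is the thickness-weighted harmonic mean.
Total thickness L = 2.31 + 12.6 + 3.26 + 8.87 = 27.04 m.
Σ(b_i/K_i) = 2.31/0.201 + 12.6/10.8 + 3.26/1.16 + 8.87/326 = 15.50 d.
K_eq = L / Σ(b_i/K_i) = 27.04 / 15.50 = 1.745 m/day.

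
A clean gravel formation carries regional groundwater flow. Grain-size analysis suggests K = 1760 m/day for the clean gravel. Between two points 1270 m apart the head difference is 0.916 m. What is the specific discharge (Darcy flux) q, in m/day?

Hydraulic gradient i = Δh / L = 0.916 / 1270 = 0.0007213.
Specific discharge q = K · i = 1760 × 0.0007213 = 1.269 m/day.

1.27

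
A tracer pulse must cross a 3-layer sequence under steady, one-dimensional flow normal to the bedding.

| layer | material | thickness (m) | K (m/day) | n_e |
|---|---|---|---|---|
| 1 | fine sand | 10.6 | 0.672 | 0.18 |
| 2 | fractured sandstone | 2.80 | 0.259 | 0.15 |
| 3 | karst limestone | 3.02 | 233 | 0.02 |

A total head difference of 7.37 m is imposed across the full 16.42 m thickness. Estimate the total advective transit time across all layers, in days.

With flow normal to the layers, continuity requires the same specific discharge q through every layer.
Σ(b_i/K_i) = 10.6/0.672 + 2.80/0.259 + 3.02/233 = 26.60 d.
q = Δh / Σ(b_i/K_i) = 7.37 / 26.60 = 0.2771 m/day.
In each layer the seepage velocity is v_i = q/n_i, so the layer transit time is t_i = b_i·n_i / q:
  layer 1 (fine sand): t_1 = 10.6 × 0.18 / 0.2771 = 6.886 d
  layer 2 (fractured sandstone): t_2 = 2.80 × 0.15 / 0.2771 = 1.516 d
  layer 3 (karst limestone): t_3 = 3.02 × 0.02 / 0.2771 = 0.2180 d
Total t = Σ t_i = 8.619 days.

8.62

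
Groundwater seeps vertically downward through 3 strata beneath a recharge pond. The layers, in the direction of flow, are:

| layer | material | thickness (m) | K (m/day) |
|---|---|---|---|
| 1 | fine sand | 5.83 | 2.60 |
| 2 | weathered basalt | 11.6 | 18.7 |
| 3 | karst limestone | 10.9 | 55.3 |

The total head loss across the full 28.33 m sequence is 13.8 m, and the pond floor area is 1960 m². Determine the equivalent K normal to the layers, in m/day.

Flow is perpendicular to layering, so the layers act in series and the equivalent K is the thickness-weighted harmonic mean.
Total thickness L = 5.83 + 11.6 + 10.9 = 28.33 m.
Σ(b_i/K_i) = 5.83/2.60 + 11.6/18.7 + 10.9/55.3 = 3.060 d.
K_eq = L / Σ(b_i/K_i) = 28.33 / 3.060 = 9.259 m/day.

9.26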